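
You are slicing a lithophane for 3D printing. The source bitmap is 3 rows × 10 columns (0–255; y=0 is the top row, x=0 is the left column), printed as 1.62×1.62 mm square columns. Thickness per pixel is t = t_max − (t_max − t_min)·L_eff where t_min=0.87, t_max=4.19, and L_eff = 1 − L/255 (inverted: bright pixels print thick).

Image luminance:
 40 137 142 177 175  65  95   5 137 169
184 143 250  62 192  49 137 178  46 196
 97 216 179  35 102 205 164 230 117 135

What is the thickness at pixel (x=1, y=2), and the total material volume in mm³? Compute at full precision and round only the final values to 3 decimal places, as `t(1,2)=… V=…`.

t(1,2)=3.682 V=207.187

span = t_max - t_min = 4.19 - 0.87 = 3.320
L(1,2) = 216, L_eff = 1 - 216/255 = 0.152941 (inverted)
t(1,2) = 4.19 - 3.320·0.152941 = 3.682
Σt over all 3·10 pixels = 335523/4250 ≈ 78.9465882
V = pitch²·Σt = 1.62²·335523/4250 = 207.187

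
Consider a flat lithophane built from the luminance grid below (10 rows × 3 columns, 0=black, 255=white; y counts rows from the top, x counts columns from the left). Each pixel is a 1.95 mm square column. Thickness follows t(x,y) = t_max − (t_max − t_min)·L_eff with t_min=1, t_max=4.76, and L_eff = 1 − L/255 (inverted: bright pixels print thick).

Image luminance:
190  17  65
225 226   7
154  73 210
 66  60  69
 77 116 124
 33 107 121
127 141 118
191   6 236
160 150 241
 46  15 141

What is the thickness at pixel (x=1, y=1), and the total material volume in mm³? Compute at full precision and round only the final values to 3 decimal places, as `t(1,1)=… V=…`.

span = t_max - t_min = 4.76 - 1 = 3.760
L(1,1) = 226, L_eff = 1 - 226/255 = 0.113725 (inverted)
t(1,1) = 4.76 - 3.760·0.113725 = 4.332
Σt over all 10·3 pixels = 521378/6375 ≈ 81.7847843
V = pitch²·Σt = 1.95²·521378/6375 = 310.987

t(1,1)=4.332 V=310.987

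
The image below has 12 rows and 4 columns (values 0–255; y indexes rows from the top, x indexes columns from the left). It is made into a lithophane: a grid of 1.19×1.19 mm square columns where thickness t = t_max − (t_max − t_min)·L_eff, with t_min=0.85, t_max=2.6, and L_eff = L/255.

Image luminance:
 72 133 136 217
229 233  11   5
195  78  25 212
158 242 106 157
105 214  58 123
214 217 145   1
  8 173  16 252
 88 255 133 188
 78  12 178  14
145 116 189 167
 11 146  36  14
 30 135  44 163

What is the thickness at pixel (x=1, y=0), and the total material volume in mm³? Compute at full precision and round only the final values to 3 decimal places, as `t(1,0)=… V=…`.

span = t_max - t_min = 2.6 - 0.85 = 1.750
L(1,0) = 133, L_eff = 133/255 = 0.521569
t(1,0) = 2.6 - 1.750·0.521569 = 1.687
Σt over all 12·4 pixels = 28719/340 ≈ 84.4676471
V = pitch²·Σt = 1.19²·28719/340 = 119.615

t(1,0)=1.687 V=119.615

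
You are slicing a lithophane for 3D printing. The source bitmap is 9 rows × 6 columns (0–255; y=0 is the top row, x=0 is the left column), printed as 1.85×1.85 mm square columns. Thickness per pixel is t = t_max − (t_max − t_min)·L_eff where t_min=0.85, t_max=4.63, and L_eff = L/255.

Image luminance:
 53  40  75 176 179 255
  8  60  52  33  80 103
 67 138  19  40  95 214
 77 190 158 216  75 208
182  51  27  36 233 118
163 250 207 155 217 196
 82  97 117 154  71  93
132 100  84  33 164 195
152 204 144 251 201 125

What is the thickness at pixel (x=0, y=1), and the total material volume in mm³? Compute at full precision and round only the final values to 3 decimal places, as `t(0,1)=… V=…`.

span = t_max - t_min = 4.63 - 0.85 = 3.780
L(0,1) = 8, L_eff = 8/255 = 0.031373
t(0,1) = 4.63 - 3.780·0.031373 = 4.511
Σt over all 9·6 pixels = 12627/85 ≈ 148.5529412
V = pitch²·Σt = 1.85²·12627/85 = 508.422

t(0,1)=4.511 V=508.422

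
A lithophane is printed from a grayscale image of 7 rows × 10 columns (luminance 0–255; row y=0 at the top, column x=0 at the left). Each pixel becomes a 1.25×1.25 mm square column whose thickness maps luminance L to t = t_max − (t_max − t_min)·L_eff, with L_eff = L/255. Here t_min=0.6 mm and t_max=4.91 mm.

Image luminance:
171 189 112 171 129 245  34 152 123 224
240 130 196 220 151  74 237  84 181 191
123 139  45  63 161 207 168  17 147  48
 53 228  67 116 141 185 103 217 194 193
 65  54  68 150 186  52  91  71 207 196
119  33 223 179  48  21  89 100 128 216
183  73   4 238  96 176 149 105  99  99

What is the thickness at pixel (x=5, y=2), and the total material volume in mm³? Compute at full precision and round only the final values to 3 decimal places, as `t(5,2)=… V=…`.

span = t_max - t_min = 4.91 - 0.6 = 4.310
L(5,2) = 207, L_eff = 207/255 = 0.811765
t(5,2) = 4.91 - 4.310·0.811765 = 1.411
Σt over all 7·10 pixels = 1572851/8500 ≈ 185.0412941
V = pitch²·Σt = 1.25²·1572851/8500 = 289.127

t(5,2)=1.411 V=289.127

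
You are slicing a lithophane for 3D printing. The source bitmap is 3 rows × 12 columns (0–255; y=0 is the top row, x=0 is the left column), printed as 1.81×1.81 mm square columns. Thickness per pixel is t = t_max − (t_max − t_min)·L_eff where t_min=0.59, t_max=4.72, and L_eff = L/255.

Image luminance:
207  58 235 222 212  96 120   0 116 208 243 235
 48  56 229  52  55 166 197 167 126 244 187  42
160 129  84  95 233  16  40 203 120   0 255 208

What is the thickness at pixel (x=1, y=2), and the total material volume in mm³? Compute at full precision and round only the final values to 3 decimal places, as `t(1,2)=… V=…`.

span = t_max - t_min = 4.72 - 0.59 = 4.130
L(1,2) = 129, L_eff = 129/255 = 0.505882
t(1,2) = 4.72 - 4.130·0.505882 = 2.631
Σt over all 3·12 pixels = 186794/2125 ≈ 87.9030588
V = pitch²·Σt = 1.81²·186794/2125 = 287.979

t(1,2)=2.631 V=287.979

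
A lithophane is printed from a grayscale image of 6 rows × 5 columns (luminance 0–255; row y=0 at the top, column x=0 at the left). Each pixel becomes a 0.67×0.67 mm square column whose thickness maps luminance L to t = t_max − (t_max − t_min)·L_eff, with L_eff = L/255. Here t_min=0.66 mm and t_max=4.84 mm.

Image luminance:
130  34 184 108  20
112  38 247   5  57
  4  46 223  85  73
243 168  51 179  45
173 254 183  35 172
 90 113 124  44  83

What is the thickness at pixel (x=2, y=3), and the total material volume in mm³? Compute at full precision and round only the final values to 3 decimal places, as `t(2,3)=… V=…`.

t(2,3)=4.004 V=40.728

span = t_max - t_min = 4.84 - 0.66 = 4.180
L(2,3) = 51, L_eff = 51/255 = 0.200000
t(2,3) = 4.84 - 4.180·0.200000 = 4.004
Σt over all 6·5 pixels = 1156793/12750 ≈ 90.7288627
V = pitch²·Σt = 0.67²·1156793/12750 = 40.728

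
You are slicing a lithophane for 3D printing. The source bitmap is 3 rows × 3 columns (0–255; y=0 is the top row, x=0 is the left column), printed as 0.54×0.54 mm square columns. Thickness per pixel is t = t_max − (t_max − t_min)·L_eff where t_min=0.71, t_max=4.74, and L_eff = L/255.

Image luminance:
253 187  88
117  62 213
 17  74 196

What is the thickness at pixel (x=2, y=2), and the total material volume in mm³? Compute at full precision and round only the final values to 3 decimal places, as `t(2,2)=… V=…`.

t(2,2)=1.642 V=6.877

span = t_max - t_min = 4.74 - 0.71 = 4.030
L(2,2) = 196, L_eff = 196/255 = 0.768627
t(2,2) = 4.74 - 4.030·0.768627 = 1.642
Σt over all 3·3 pixels = 35377/1500 ≈ 23.5846667
V = pitch²·Σt = 0.54²·35377/1500 = 6.877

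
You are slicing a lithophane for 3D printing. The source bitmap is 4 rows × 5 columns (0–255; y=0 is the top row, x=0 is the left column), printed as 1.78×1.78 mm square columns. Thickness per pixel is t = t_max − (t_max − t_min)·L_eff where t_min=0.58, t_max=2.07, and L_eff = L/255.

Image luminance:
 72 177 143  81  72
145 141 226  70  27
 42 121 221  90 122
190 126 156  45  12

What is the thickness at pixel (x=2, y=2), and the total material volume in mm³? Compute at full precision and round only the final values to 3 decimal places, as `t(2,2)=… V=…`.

span = t_max - t_min = 2.07 - 0.58 = 1.490
L(2,2) = 221, L_eff = 221/255 = 0.866667
t(2,2) = 2.07 - 1.490·0.866667 = 0.779
Σt over all 4·5 pixels = 716129/25500 ≈ 28.0834902
V = pitch²·Σt = 1.78²·716129/25500 = 88.980

t(2,2)=0.779 V=88.980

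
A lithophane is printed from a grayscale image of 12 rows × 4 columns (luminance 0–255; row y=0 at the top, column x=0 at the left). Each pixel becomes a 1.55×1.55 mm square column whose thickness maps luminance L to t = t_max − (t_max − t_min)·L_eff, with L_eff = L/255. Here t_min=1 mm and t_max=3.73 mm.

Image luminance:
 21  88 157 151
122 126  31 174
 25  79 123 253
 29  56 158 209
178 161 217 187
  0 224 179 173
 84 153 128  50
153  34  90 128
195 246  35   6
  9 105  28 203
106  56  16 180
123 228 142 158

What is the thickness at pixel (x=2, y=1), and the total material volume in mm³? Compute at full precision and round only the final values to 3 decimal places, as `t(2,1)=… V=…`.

t(2,1)=3.398 V=281.554

span = t_max - t_min = 3.73 - 1 = 2.730
L(2,1) = 31, L_eff = 31/255 = 0.121569
t(2,1) = 3.73 - 2.730·0.121569 = 3.398
Σt over all 12·4 pixels = 996133/8500 ≈ 117.1921176
V = pitch²·Σt = 1.55²·996133/8500 = 281.554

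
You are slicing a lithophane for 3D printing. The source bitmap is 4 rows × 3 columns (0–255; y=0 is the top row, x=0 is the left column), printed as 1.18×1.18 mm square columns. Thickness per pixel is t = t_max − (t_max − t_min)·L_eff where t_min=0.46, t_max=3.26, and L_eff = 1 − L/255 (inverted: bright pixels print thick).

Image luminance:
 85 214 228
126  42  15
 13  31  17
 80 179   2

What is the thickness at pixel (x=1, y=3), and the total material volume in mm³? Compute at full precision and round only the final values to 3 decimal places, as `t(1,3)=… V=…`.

span = t_max - t_min = 3.26 - 0.46 = 2.800
L(1,3) = 179, L_eff = 1 - 179/255 = 0.298039 (inverted)
t(1,3) = 3.26 - 2.800·0.298039 = 2.425
Σt over all 4·3 pixels = 7162/425 ≈ 16.8517647
V = pitch²·Σt = 1.18²·7162/425 = 23.464

t(1,3)=2.425 V=23.464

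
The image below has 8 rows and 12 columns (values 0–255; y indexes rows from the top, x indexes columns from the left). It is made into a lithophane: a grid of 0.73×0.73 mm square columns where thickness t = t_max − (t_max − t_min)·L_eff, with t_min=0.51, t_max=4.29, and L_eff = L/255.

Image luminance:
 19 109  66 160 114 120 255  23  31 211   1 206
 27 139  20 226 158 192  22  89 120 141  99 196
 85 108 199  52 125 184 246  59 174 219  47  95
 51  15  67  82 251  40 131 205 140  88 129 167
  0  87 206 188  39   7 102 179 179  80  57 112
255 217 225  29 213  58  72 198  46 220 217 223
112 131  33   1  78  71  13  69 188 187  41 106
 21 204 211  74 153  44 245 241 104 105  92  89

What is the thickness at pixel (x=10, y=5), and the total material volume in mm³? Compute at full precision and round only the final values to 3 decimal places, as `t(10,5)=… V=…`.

span = t_max - t_min = 4.29 - 0.51 = 3.780
L(10,5) = 217, L_eff = 217/255 = 0.850980
t(10,5) = 4.29 - 3.780·0.850980 = 1.073
Σt over all 8·12 pixels = 204849/850 ≈ 240.9988235
V = pitch²·Σt = 0.73²·204849/850 = 128.428

t(10,5)=1.073 V=128.428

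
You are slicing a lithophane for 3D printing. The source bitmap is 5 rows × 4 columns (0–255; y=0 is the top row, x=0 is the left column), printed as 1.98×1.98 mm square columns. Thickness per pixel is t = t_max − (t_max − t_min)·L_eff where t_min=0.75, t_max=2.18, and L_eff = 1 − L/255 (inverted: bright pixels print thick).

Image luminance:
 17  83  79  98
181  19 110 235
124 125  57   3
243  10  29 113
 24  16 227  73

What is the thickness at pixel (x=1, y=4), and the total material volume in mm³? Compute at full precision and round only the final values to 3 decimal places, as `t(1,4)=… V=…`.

span = t_max - t_min = 2.18 - 0.75 = 1.430
L(1,4) = 16, L_eff = 1 - 16/255 = 0.937255 (inverted)
t(1,4) = 2.18 - 1.430·0.937255 = 0.840
Σt over all 5·4 pixels = 108223/4250 ≈ 25.4642353
V = pitch²·Σt = 1.98²·108223/4250 = 99.830

t(1,4)=0.840 V=99.830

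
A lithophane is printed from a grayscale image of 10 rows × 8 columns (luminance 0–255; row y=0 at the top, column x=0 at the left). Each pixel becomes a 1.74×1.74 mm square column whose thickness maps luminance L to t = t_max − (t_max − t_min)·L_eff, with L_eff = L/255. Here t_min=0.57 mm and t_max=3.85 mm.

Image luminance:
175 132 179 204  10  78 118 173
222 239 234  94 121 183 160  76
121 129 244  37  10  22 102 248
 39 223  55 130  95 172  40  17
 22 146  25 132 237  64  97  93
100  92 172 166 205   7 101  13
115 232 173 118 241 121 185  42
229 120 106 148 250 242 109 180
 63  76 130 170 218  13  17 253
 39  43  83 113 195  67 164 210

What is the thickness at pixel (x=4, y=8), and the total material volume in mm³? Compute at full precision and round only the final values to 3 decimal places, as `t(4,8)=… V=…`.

t(4,8)=1.046 V=534.540

span = t_max - t_min = 3.85 - 0.57 = 3.280
L(4,8) = 218, L_eff = 218/255 = 0.854902
t(4,8) = 3.85 - 3.280·0.854902 = 1.046
Σt over all 10·8 pixels = 1125542/6375 ≈ 176.5556078
V = pitch²·Σt = 1.74²·1125542/6375 = 534.540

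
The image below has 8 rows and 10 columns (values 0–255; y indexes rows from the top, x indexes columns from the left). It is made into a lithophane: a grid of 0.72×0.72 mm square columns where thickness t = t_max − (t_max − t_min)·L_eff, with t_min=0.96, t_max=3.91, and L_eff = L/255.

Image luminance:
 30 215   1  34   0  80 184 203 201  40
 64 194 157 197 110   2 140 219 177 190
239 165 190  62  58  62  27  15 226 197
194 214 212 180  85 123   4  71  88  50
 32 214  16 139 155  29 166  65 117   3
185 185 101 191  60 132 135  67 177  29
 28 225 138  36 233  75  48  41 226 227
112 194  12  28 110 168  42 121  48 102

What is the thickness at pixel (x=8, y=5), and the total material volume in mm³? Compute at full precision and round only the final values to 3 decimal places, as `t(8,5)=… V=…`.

span = t_max - t_min = 3.91 - 0.96 = 2.950
L(8,5) = 177, L_eff = 177/255 = 0.694118
t(8,5) = 3.91 - 2.950·0.694118 = 1.862
Σt over all 8·10 pixels = 87156/425 ≈ 205.0729412
V = pitch²·Σt = 0.72²·87156/425 = 106.310

t(8,5)=1.862 V=106.310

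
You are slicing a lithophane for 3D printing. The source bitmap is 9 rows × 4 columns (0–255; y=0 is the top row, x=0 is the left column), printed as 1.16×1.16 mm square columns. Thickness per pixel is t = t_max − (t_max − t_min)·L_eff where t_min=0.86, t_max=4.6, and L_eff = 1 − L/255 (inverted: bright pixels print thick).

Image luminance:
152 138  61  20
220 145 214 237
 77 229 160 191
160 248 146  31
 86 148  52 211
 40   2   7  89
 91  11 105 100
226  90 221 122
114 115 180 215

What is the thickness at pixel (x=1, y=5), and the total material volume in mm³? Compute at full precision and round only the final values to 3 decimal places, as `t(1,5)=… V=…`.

t(1,5)=0.889 V=133.509

span = t_max - t_min = 4.6 - 0.86 = 3.740
L(1,5) = 2, L_eff = 1 - 2/255 = 0.992157 (inverted)
t(1,5) = 4.6 - 3.740·0.992157 = 0.889
Σt over all 9·4 pixels = 37207/375 ≈ 99.2186667
V = pitch²·Σt = 1.16²·37207/375 = 133.509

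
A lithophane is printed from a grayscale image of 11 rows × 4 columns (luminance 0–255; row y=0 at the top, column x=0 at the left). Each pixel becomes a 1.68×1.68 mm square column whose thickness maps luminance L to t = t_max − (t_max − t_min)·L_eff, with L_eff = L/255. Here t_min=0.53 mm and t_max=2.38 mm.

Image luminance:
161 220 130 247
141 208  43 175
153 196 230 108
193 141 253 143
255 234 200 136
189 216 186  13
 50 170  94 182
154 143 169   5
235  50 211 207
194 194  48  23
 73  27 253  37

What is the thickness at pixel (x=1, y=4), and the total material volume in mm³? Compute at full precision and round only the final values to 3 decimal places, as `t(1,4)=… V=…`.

span = t_max - t_min = 2.38 - 0.53 = 1.850
L(1,4) = 234, L_eff = 234/255 = 0.917647
t(1,4) = 2.38 - 1.850·0.917647 = 0.682
Σt over all 11·4 pixels = 47757/850 ≈ 56.1847059
V = pitch²·Σt = 1.68²·47757/850 = 158.576

t(1,4)=0.682 V=158.576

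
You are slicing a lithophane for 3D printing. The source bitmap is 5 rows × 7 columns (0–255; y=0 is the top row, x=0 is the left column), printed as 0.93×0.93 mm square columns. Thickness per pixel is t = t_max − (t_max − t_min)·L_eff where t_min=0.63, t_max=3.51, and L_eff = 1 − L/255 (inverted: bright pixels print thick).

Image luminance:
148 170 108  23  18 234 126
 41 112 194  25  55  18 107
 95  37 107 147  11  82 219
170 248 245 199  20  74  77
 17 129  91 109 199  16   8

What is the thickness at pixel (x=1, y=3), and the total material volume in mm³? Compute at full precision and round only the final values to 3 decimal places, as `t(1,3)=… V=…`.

t(1,3)=3.431 V=55.009

span = t_max - t_min = 3.51 - 0.63 = 2.880
L(1,3) = 248, L_eff = 1 - 248/255 = 0.027451 (inverted)
t(1,3) = 3.51 - 2.880·0.027451 = 3.431
Σt over all 5·7 pixels = 540609/8500 ≈ 63.6010588
V = pitch²·Σt = 0.93²·540609/8500 = 55.009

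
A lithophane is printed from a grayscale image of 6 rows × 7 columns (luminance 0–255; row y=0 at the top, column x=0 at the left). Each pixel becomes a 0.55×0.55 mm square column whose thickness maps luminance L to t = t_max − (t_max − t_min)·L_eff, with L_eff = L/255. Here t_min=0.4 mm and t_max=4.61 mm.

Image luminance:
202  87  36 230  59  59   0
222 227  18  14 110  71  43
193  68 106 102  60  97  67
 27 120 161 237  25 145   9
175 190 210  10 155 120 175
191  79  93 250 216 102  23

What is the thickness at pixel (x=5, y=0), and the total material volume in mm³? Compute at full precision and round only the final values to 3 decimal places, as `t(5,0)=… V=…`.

t(5,0)=3.636 V=34.678

span = t_max - t_min = 4.61 - 0.4 = 4.210
L(5,0) = 59, L_eff = 59/255 = 0.231373
t(5,0) = 4.61 - 4.210·0.231373 = 3.636
Σt over all 6·7 pixels = 1461623/12750 ≈ 114.6370980
V = pitch²·Σt = 0.55²·1461623/12750 = 34.678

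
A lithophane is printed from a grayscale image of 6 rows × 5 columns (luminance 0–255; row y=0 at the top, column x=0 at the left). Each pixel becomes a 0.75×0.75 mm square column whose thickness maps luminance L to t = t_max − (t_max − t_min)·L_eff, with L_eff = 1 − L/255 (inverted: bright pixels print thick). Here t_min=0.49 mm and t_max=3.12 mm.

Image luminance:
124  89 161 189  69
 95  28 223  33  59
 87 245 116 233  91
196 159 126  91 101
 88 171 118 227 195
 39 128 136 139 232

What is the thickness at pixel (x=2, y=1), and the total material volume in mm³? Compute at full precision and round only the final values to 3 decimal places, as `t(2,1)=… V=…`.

span = t_max - t_min = 3.12 - 0.49 = 2.630
L(2,1) = 223, L_eff = 1 - 223/255 = 0.125490 (inverted)
t(2,1) = 3.12 - 2.630·0.125490 = 2.790
Σt over all 6·5 pixels = 711847/12750 ≈ 55.8311373
V = pitch²·Σt = 0.75²·711847/12750 = 31.405

t(2,1)=2.790 V=31.405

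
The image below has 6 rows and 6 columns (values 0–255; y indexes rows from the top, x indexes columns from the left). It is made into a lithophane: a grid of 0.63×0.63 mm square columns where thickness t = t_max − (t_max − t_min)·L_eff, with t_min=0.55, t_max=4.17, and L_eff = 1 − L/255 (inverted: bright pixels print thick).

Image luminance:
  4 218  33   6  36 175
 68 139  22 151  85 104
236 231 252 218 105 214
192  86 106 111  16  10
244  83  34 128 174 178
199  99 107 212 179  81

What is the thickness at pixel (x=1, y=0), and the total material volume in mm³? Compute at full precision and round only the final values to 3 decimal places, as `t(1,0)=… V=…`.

span = t_max - t_min = 4.17 - 0.55 = 3.620
L(1,0) = 218, L_eff = 1 - 218/255 = 0.145098 (inverted)
t(1,0) = 4.17 - 3.620·0.145098 = 3.645
Σt over all 6·6 pixels = 178911/2125 ≈ 84.1934118
V = pitch²·Σt = 0.63²·178911/2125 = 33.416

t(1,0)=3.645 V=33.416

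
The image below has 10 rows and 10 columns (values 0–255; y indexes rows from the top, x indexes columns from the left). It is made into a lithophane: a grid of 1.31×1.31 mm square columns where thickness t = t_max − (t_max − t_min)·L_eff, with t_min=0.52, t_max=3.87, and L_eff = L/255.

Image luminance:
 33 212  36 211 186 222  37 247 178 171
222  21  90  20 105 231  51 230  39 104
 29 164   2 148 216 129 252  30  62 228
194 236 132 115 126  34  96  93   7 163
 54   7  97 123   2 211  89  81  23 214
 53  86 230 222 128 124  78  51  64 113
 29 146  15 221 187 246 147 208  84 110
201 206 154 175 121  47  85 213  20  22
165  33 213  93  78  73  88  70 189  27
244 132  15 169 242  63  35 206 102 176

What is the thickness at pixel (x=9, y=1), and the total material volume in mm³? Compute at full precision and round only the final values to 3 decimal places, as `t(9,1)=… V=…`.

t(9,1)=2.504 V=389.039

span = t_max - t_min = 3.87 - 0.52 = 3.350
L(9,1) = 104, L_eff = 104/255 = 0.407843
t(9,1) = 3.87 - 3.350·0.407843 = 2.504
Σt over all 10·10 pixels = 578083/2550 ≈ 226.6992157
V = pitch²·Σt = 1.31²·578083/2550 = 389.039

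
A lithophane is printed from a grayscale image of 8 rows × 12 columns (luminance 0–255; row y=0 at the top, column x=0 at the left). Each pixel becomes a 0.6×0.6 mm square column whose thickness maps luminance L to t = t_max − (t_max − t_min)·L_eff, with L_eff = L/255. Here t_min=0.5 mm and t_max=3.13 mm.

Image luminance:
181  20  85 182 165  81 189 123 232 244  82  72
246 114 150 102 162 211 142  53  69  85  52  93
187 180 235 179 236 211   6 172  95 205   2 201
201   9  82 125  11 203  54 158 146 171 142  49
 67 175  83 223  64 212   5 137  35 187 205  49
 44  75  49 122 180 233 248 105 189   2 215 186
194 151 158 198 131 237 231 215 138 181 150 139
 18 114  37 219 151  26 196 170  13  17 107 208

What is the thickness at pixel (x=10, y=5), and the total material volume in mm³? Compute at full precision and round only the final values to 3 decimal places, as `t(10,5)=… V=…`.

span = t_max - t_min = 3.13 - 0.5 = 2.630
L(10,5) = 215, L_eff = 215/255 = 0.843137
t(10,5) = 3.13 - 2.630·0.843137 = 0.913
Σt over all 8·12 pixels = 1068437/6375 ≈ 167.5979608
V = pitch²·Σt = 0.6²·1068437/6375 = 60.335

t(10,5)=0.913 V=60.335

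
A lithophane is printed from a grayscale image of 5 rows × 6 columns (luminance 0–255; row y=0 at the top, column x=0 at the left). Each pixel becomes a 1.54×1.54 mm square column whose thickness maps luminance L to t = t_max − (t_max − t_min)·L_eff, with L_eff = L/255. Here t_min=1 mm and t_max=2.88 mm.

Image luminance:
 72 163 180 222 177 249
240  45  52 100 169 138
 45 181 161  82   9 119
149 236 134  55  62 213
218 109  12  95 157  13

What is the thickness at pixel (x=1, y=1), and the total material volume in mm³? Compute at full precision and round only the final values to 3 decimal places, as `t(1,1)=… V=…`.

t(1,1)=2.548 V=137.468

span = t_max - t_min = 2.88 - 1 = 1.880
L(1,1) = 45, L_eff = 45/255 = 0.176471
t(1,1) = 2.88 - 1.880·0.176471 = 2.548
Σt over all 5·6 pixels = 369521/6375 ≈ 57.9640784
V = pitch²·Σt = 1.54²·369521/6375 = 137.468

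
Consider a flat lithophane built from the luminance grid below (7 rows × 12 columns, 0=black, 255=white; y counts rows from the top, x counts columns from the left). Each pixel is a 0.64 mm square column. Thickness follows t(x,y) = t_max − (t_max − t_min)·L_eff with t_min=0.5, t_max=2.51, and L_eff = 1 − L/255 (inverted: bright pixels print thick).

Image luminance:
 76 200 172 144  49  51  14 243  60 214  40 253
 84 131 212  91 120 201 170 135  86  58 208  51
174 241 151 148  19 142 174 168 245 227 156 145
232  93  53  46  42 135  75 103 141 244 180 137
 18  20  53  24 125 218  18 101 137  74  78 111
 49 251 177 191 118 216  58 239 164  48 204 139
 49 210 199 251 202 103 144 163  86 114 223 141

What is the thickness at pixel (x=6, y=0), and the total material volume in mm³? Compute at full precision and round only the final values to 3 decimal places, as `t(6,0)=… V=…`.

span = t_max - t_min = 2.51 - 0.5 = 2.010
L(6,0) = 14, L_eff = 1 - 14/255 = 0.945098 (inverted)
t(6,0) = 2.51 - 2.010·0.945098 = 0.610
Σt over all 7·12 pixels = 4443/34 ≈ 130.6764706
V = pitch²·Σt = 0.64²·4443/34 = 53.525

t(6,0)=0.610 V=53.525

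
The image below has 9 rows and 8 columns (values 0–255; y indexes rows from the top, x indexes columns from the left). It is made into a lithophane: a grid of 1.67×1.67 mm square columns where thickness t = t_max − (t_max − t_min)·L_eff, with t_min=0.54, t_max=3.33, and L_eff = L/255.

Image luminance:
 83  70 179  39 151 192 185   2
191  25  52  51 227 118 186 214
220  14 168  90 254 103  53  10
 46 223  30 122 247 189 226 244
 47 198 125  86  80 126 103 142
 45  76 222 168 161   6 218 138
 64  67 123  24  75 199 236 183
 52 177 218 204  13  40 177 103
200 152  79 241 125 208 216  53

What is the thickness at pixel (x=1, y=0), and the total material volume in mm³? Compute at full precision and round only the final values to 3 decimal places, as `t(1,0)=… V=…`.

span = t_max - t_min = 3.33 - 0.54 = 2.790
L(1,0) = 70, L_eff = 70/255 = 0.274510
t(1,0) = 3.33 - 2.790·0.274510 = 2.564
Σt over all 9·8 pixels = 583089/4250 ≈ 137.1974118
V = pitch²·Σt = 1.67²·583089/4250 = 382.630

t(1,0)=2.564 V=382.630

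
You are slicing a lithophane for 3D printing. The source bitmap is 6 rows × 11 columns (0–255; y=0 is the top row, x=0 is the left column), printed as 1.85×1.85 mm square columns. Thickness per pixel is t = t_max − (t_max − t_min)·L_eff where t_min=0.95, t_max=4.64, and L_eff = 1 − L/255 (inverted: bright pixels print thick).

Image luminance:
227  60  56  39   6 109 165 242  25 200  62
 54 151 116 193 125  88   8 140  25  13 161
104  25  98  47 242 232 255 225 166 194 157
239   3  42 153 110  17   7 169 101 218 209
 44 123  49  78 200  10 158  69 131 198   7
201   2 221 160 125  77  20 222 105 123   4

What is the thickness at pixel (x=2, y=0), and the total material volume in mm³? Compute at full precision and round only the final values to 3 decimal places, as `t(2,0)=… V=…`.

span = t_max - t_min = 4.64 - 0.95 = 3.690
L(2,0) = 56, L_eff = 1 - 56/255 = 0.780392 (inverted)
t(2,0) = 4.64 - 3.690·0.780392 = 1.760
Σt over all 6·11 pixels = 293673/1700 ≈ 172.7488235
V = pitch²·Σt = 1.85²·293673/1700 = 591.233

t(2,0)=1.760 V=591.233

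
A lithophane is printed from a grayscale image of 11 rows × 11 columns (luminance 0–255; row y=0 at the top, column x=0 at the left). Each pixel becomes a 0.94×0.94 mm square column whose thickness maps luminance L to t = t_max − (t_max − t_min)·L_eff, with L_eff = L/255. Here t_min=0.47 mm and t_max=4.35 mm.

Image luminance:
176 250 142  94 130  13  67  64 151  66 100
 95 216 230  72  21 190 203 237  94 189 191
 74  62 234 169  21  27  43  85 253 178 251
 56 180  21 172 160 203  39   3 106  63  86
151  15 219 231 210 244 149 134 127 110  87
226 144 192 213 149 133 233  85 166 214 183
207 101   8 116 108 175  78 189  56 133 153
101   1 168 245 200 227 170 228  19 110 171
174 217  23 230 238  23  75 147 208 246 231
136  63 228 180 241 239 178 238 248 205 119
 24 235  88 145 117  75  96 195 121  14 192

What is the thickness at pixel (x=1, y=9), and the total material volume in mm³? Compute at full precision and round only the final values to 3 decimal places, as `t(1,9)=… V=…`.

span = t_max - t_min = 4.35 - 0.47 = 3.880
L(1,9) = 63, L_eff = 63/255 = 0.247059
t(1,9) = 4.35 - 3.880·0.247059 = 3.391
Σt over all 11·11 pixels = 1346173/5100 ≈ 263.9554902
V = pitch²·Σt = 0.94²·1346173/5100 = 233.231

t(1,9)=3.391 V=233.231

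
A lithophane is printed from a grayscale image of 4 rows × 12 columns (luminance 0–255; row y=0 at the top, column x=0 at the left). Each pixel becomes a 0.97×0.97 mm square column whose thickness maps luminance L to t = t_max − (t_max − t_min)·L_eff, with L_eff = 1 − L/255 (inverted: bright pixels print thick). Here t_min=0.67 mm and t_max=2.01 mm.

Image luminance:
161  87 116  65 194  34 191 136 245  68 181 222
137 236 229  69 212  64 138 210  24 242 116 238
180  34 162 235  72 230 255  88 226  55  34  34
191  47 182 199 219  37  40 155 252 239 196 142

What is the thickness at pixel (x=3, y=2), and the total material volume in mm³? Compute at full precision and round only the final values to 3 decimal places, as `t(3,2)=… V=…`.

span = t_max - t_min = 2.01 - 0.67 = 1.340
L(3,2) = 235, L_eff = 1 - 235/255 = 0.078431 (inverted)
t(3,2) = 2.01 - 1.340·0.078431 = 1.905
Σt over all 4·12 pixels = 295671/4250 ≈ 69.5696471
V = pitch²·Σt = 0.97²·295671/4250 = 65.458

t(3,2)=1.905 V=65.458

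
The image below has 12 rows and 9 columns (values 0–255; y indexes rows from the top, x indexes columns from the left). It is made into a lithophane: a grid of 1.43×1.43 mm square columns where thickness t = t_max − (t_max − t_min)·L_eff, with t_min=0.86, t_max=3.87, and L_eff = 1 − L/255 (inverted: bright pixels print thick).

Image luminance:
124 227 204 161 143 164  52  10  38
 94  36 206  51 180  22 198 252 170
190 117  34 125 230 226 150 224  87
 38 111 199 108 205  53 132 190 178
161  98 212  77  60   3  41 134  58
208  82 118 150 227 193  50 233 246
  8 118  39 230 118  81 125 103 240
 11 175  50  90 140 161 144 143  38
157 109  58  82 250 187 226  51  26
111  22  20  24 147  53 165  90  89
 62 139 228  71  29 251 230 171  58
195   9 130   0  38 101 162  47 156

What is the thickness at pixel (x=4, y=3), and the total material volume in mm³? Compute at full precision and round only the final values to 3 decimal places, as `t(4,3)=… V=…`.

span = t_max - t_min = 3.87 - 0.86 = 3.010
L(4,3) = 205, L_eff = 1 - 205/255 = 0.196078 (inverted)
t(4,3) = 3.87 - 3.010·0.196078 = 3.280
Σt over all 12·9 pixels = 3176539/12750 ≈ 249.1403137
V = pitch²·Σt = 1.43²·3176539/12750 = 509.467

t(4,3)=3.280 V=509.467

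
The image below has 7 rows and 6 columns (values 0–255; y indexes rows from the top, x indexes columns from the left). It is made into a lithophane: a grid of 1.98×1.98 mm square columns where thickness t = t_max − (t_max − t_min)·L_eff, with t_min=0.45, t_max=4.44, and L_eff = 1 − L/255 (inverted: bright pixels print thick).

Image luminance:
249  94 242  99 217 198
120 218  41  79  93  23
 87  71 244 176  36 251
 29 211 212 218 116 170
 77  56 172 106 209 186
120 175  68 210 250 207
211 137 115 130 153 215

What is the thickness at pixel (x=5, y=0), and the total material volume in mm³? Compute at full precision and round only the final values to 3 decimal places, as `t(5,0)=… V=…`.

span = t_max - t_min = 4.44 - 0.45 = 3.990
L(5,0) = 198, L_eff = 1 - 198/255 = 0.223529 (inverted)
t(5,0) = 4.44 - 3.990·0.223529 = 3.548
Σt over all 7·6 pixels = 997353/8500 ≈ 117.3356471
V = pitch²·Σt = 1.98²·997353/8500 = 460.003

t(5,0)=3.548 V=460.003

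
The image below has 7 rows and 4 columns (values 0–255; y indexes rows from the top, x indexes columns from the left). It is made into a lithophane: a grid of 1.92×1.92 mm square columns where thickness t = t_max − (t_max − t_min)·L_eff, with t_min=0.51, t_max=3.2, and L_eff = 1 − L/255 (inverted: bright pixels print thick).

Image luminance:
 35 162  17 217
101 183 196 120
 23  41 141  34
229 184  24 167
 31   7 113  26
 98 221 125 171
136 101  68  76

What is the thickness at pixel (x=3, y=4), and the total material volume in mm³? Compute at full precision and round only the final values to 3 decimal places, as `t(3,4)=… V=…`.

t(3,4)=0.784 V=171.133

span = t_max - t_min = 3.2 - 0.51 = 2.690
L(3,4) = 26, L_eff = 1 - 26/255 = 0.898039 (inverted)
t(3,4) = 3.2 - 2.690·0.898039 = 0.784
Σt over all 7·4 pixels = 1183783/25500 ≈ 46.4228627
V = pitch²·Σt = 1.92²·1183783/25500 = 171.133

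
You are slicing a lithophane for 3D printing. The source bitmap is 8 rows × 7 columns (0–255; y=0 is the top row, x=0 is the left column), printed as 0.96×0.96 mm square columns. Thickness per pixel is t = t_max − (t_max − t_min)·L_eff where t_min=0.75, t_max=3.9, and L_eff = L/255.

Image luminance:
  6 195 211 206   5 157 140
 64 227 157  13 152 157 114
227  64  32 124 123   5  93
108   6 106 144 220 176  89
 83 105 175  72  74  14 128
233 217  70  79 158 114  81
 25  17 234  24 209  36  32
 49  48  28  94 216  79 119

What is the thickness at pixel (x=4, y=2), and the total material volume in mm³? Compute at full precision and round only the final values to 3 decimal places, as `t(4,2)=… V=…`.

span = t_max - t_min = 3.9 - 0.75 = 3.150
L(4,2) = 123, L_eff = 123/255 = 0.482353
t(4,2) = 3.9 - 3.150·0.482353 = 2.381
Σt over all 8·7 pixels = 121233/850 ≈ 142.6270588
V = pitch²·Σt = 0.96²·121233/850 = 131.445

t(4,2)=2.381 V=131.445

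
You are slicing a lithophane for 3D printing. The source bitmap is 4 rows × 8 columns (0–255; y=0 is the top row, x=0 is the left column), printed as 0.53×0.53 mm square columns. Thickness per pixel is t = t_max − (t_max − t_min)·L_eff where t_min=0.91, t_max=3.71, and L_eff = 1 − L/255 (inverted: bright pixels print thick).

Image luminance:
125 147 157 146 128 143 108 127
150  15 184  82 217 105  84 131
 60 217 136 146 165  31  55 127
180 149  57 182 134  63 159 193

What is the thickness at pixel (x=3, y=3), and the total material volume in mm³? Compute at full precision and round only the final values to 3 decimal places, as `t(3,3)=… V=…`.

span = t_max - t_min = 3.71 - 0.91 = 2.800
L(3,3) = 182, L_eff = 1 - 182/255 = 0.286275 (inverted)
t(3,3) = 3.71 - 2.800·0.286275 = 2.908
Σt over all 4·8 pixels = 18914/255 ≈ 74.1725490
V = pitch²·Σt = 0.53²·18914/255 = 20.835

t(3,3)=2.908 V=20.835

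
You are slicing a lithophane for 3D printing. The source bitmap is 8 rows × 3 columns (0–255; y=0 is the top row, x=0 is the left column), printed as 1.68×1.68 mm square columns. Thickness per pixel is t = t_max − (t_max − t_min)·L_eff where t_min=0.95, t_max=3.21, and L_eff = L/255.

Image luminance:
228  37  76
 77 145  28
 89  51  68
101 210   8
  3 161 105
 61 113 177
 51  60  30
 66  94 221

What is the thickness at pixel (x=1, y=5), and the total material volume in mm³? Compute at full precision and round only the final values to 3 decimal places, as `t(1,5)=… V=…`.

t(1,5)=2.209 V=160.906

span = t_max - t_min = 3.21 - 0.95 = 2.260
L(1,5) = 113, L_eff = 113/255 = 0.443137
t(1,5) = 3.21 - 2.260·0.443137 = 2.209
Σt over all 8·3 pixels = 72688/1275 ≈ 57.0101961
V = pitch²·Σt = 1.68²·72688/1275 = 160.906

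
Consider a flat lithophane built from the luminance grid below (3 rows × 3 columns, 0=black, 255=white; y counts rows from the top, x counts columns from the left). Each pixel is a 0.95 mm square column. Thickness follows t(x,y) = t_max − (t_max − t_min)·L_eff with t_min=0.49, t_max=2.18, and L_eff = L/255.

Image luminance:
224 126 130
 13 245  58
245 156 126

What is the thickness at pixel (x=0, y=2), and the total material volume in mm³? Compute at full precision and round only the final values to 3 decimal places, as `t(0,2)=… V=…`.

span = t_max - t_min = 2.18 - 0.49 = 1.690
L(0,2) = 245, L_eff = 245/255 = 0.960784
t(0,2) = 2.18 - 1.690·0.960784 = 0.556
Σt over all 3·3 pixels = 92241/8500 ≈ 10.8518824
V = pitch²·Σt = 0.95²·92241/8500 = 9.794

t(0,2)=0.556 V=9.794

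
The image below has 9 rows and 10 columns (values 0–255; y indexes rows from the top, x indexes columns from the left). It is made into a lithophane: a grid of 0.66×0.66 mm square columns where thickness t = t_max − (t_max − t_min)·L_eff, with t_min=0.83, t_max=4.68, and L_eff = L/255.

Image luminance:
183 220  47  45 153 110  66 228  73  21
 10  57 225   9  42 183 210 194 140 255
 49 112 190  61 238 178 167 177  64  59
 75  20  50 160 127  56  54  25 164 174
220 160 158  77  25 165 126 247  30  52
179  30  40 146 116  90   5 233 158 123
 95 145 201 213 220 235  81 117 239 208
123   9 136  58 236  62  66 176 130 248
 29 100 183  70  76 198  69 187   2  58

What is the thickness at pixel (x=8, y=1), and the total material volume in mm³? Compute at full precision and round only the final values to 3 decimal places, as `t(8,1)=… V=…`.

t(8,1)=2.566 V=110.993

span = t_max - t_min = 4.68 - 0.83 = 3.850
L(8,1) = 140, L_eff = 140/255 = 0.549020
t(8,1) = 4.68 - 3.850·0.549020 = 2.566
Σt over all 9·10 pixels = 1299503/5100 ≈ 254.8045098
V = pitch²·Σt = 0.66²·1299503/5100 = 110.993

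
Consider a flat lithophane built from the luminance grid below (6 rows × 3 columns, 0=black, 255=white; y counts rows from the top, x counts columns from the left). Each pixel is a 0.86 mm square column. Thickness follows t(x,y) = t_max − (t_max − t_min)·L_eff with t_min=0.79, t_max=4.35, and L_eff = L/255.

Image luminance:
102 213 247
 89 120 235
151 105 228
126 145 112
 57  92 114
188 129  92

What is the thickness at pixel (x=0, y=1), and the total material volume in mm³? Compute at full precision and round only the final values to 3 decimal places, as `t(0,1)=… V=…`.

span = t_max - t_min = 4.35 - 0.79 = 3.560
L(0,1) = 89, L_eff = 89/255 = 0.349020
t(0,1) = 4.35 - 3.560·0.349020 = 3.107
Σt over all 6·3 pixels = 109063/2550 ≈ 42.7698039
V = pitch²·Σt = 0.86²·109063/2550 = 31.633

t(0,1)=3.107 V=31.633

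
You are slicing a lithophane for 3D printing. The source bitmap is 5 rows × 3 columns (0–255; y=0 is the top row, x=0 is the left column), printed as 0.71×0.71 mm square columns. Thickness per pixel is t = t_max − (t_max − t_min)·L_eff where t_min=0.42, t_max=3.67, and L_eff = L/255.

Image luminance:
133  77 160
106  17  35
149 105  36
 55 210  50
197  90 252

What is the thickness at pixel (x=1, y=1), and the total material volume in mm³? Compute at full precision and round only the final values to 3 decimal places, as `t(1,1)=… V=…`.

span = t_max - t_min = 3.67 - 0.42 = 3.250
L(1,1) = 17, L_eff = 17/255 = 0.066667
t(1,1) = 3.67 - 3.250·0.066667 = 3.453
Σt over all 5·3 pixels = 6883/204 ≈ 33.7401961
V = pitch²·Σt = 0.71²·6883/204 = 17.008

t(1,1)=3.453 V=17.008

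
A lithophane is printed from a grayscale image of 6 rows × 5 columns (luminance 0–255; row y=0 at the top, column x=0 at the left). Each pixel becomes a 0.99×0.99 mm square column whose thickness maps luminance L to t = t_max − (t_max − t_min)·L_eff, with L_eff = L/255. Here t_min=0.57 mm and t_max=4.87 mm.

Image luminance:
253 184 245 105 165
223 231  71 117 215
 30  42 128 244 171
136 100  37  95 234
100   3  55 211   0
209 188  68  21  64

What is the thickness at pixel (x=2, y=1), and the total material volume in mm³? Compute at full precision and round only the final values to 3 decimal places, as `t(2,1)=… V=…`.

t(2,1)=3.673 V=77.993

span = t_max - t_min = 4.87 - 0.57 = 4.300
L(2,1) = 71, L_eff = 71/255 = 0.278431
t(2,1) = 4.87 - 4.300·0.278431 = 3.673
Σt over all 6·5 pixels = 6764/85 ≈ 79.5764706
V = pitch²·Σt = 0.99²·6764/85 = 77.993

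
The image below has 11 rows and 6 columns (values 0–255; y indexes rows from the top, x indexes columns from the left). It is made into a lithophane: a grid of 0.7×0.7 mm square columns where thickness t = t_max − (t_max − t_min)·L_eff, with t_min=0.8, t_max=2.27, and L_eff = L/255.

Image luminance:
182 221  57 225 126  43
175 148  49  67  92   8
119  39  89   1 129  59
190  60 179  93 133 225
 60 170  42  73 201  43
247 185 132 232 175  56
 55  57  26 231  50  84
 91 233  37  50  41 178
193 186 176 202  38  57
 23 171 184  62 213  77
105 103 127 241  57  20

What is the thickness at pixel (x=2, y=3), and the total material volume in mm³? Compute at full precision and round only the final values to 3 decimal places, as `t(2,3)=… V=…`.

span = t_max - t_min = 2.27 - 0.8 = 1.470
L(2,3) = 179, L_eff = 179/255 = 0.701961
t(2,3) = 2.27 - 1.470·0.701961 = 1.238
Σt over all 11·6 pixels = 896513/8500 ≈ 105.4721176
V = pitch²·Σt = 0.7²·896513/8500 = 51.681

t(2,3)=1.238 V=51.681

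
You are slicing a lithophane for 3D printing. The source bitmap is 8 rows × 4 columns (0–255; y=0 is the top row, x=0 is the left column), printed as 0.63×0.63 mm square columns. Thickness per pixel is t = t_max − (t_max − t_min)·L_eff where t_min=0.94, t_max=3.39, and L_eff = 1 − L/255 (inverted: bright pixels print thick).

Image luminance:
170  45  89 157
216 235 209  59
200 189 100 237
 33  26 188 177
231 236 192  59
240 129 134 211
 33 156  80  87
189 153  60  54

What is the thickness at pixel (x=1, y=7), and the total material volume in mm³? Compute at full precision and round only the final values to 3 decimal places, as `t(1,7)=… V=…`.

span = t_max - t_min = 3.39 - 0.94 = 2.450
L(1,7) = 153, L_eff = 1 - 153/255 = 0.400000 (inverted)
t(1,7) = 3.39 - 2.450·0.400000 = 2.410
Σt over all 8·4 pixels = 188767/2550 ≈ 74.0262745
V = pitch²·Σt = 0.63²·188767/2550 = 29.381

t(1,7)=2.410 V=29.381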